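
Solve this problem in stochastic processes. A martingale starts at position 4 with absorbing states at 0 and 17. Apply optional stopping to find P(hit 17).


By optional stopping theorem: E(M at tau) = M(0) = 4
P(hit 17)*17 + P(hit 0)*0 = 4
P(hit 17) = (4 - 0)/(17 - 0) = 4/17 = 0.2353

0.2353


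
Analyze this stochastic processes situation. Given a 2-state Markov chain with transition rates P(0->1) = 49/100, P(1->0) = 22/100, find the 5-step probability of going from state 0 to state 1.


Computing P^5 by matrix multiplication.
P = [[0.5100, 0.4900], [0.2200, 0.7800]]
After raising P to the power 5:
P^5(0,1) = 0.6887

0.6887


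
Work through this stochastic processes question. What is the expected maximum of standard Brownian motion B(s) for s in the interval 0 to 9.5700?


E(max B(s)) = sqrt(2t/pi)
= sqrt(2*9.5700/pi)
= sqrt(6.0925)
= 2.4683

2.4683


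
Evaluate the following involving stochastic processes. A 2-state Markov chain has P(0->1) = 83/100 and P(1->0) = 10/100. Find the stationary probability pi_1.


Stationary distribution: pi_0 = p10/(p01+p10), pi_1 = p01/(p01+p10)
p01 = 0.8300, p10 = 0.1000
pi_1 = 0.8925

0.8925


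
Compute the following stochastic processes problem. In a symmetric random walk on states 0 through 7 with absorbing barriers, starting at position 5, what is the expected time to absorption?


For symmetric RW on 0,...,N with absorbing barriers, E(i) = i*(N-i)
E(5) = 5 * 2 = 10

10


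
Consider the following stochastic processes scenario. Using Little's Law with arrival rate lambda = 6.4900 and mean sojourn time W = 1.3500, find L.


Little's Law: L = lambda * W
= 6.4900 * 1.3500
= 8.7615

8.7615


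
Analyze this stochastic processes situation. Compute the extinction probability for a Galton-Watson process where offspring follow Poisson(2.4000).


Since mu = 2.4000 > 1, extinction prob q < 1.
Solve s = exp(mu*(s-1)) iteratively.
q = 0.1214

0.1214


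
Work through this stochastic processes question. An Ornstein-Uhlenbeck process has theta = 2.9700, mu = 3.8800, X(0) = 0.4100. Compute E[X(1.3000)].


E[X(t)] = mu + (X(0) - mu)*exp(-theta*t)
= 3.8800 + (0.4100 - 3.8800)*exp(-2.9700*1.3000)
= 3.8800 + -3.4700 * 0.0210
= 3.8070

3.8070


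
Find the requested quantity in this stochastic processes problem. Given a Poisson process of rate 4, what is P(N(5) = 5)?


P(N(t)=k) = (lambda*t)^k * exp(-lambda*t) / k!
lambda*t = 20
= 20^5 * exp(-20) / 5!
= 3200000 * 2.0612e-09 / 120
= 5.4964e-05

5.4964e-05


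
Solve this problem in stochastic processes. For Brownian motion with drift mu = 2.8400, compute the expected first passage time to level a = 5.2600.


Expected first passage time = a/mu
= 5.2600/2.8400
= 1.8521

1.8521


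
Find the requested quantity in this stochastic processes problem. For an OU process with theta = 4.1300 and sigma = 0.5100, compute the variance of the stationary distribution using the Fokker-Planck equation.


Stationary variance = sigma^2 / (2*theta)
= 0.5100^2 / (2*4.1300)
= 0.2601 / 8.2600
= 0.0315

0.0315


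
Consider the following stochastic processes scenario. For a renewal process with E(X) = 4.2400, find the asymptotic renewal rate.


Long-run renewal rate = 1/E(X)
= 1/4.2400
= 0.2358

0.2358


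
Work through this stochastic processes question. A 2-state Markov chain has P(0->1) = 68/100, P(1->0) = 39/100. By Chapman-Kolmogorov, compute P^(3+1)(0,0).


P^4 = P^3 * P^1
Computing via matrix multiplication of the transition matrix.
Entry (0,0) of P^4 = 0.3645

0.3645


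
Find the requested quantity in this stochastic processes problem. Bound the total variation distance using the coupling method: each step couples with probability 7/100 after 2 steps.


TV distance bound <= (1-delta)^n
= (1 - 0.0700)^2
= 0.9300^2
= 0.8649

0.8649


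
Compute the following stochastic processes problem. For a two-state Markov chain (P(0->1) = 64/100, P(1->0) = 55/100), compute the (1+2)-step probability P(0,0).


P^3 = P^1 * P^2
Computing via matrix multiplication of the transition matrix.
Entry (0,0) of P^3 = 0.4585

0.4585


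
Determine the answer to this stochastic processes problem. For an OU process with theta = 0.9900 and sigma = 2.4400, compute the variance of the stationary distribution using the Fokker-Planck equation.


Stationary variance = sigma^2 / (2*theta)
= 2.4400^2 / (2*0.9900)
= 5.9536 / 1.9800
= 3.0069

3.0069


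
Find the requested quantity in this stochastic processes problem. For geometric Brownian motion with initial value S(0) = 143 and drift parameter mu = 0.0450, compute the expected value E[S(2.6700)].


E[S(t)] = S(0) * exp(mu * t)
= 143 * exp(0.0450 * 2.6700)
= 143 * 1.1277
= 161.2562

161.2562


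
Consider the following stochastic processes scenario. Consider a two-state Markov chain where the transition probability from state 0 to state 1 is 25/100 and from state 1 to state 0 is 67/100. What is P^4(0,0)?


Computing P^4 by matrix multiplication.
P = [[0.7500, 0.2500], [0.6700, 0.3300]]
After raising P to the power 4:
P^4(0,0) = 0.7283

0.7283


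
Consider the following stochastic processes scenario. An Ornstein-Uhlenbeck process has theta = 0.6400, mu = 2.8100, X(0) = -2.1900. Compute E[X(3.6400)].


E[X(t)] = mu + (X(0) - mu)*exp(-theta*t)
= 2.8100 + (-2.1900 - 2.8100)*exp(-0.6400*3.6400)
= 2.8100 + -5.0000 * 0.0973
= 2.3233

2.3233


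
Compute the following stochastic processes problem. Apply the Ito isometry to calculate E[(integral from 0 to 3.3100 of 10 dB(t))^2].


By Ito isometry: E[(int f dB)^2] = int f^2 dt
= 10^2 * 3.3100
= 100 * 3.3100 = 331.0000

331.0000


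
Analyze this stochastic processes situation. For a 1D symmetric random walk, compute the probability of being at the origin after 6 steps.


P(S(6) = 0) = C(6,3) / 4^3
= 20 / 64
= 0.3125

0.3125


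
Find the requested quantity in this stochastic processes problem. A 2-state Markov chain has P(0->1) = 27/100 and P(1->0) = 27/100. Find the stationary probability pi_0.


Stationary distribution: pi_0 = p10/(p01+p10), pi_1 = p01/(p01+p10)
p01 = 0.2700, p10 = 0.2700
pi_0 = 0.5000

0.5000


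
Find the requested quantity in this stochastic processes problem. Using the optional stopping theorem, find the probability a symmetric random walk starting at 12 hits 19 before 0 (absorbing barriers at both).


By optional stopping theorem: E(M at tau) = M(0) = 12
P(hit 19)*19 + P(hit 0)*0 = 12
P(hit 19) = (12 - 0)/(19 - 0) = 12/19 = 0.6316

0.6316


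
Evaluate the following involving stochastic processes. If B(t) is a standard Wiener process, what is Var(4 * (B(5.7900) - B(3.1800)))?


Var(alpha*(B(t)-B(s))) = alpha^2 * (t-s)
= 4^2 * (5.7900 - 3.1800)
= 16 * 2.6100
= 41.7600

41.7600


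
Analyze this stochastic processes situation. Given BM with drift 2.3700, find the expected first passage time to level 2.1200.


Expected first passage time = a/mu
= 2.1200/2.3700
= 0.8945

0.8945


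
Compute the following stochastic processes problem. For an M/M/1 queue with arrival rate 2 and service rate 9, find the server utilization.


rho = lambda/mu
= 2/9
= 0.2222

0.2222


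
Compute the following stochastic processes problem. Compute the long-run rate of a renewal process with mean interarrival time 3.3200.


Long-run renewal rate = 1/E(X)
= 1/3.3200
= 0.3012

0.3012


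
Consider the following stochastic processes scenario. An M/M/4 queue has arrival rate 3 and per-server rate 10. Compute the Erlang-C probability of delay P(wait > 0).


a = lambda/mu = 0.3000
rho = a/c = 0.0750
Erlang-C formula applied:
C(c,a) = 2.7030e-04

2.7030e-04


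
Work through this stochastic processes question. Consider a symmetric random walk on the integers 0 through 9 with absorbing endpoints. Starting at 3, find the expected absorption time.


For symmetric RW on 0,...,N with absorbing barriers, E(i) = i*(N-i)
E(3) = 3 * 6 = 18

18


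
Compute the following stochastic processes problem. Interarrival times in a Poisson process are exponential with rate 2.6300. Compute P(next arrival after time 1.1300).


P(X > t) = exp(-lambda * t)
= exp(-2.6300 * 1.1300)
= exp(-2.9719) = 0.0512

0.0512


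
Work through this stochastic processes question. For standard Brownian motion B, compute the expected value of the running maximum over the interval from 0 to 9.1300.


E(max B(s)) = sqrt(2t/pi)
= sqrt(2*9.1300/pi)
= sqrt(5.8123)
= 2.4109

2.4109


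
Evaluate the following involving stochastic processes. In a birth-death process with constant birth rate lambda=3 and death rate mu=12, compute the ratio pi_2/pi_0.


For birth-death process, pi_n/pi_0 = (lambda/mu)^n
= (3/12)^2
= 0.0625

0.0625


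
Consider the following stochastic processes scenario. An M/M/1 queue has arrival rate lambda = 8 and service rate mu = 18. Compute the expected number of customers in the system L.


rho = 8/18 = 0.4444
L = rho/(1-rho)
= 0.4444/0.5556
= 0.8000

0.8000


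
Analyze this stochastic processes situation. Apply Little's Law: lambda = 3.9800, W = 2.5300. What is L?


Little's Law: L = lambda * W
= 3.9800 * 2.5300
= 10.0694

10.0694


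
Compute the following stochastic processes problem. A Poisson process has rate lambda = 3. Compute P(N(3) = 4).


P(N(t)=k) = (lambda*t)^k * exp(-lambda*t) / k!
lambda*t = 9
= 9^4 * exp(-9) / 4!
= 6561 * 1.2341e-04 / 24
= 0.0337

0.0337


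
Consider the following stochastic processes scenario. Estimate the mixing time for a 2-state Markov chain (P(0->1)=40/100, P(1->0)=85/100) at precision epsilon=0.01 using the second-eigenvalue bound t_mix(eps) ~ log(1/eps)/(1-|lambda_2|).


lambda_2 = |1 - p01 - p10| = |1 - 0.4000 - 0.8500| = 0.2500
t_mix ~ log(1/eps)/(1 - |lambda_2|)
= log(100)/(1 - 0.2500) = 4.6052/0.7500
= 6.1402

6.1402


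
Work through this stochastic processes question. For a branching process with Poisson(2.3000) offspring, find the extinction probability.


Since mu = 2.3000 > 1, extinction prob q < 1.
Solve s = exp(mu*(s-1)) iteratively.
q = 0.1376

0.1376


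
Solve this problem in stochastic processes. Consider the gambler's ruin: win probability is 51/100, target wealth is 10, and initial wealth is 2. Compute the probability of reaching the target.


Gambler's ruin formula:
r = q/p = 0.4900/0.5100 = 0.9608
P(win) = (1 - r^i)/(1 - r^N)
= (1 - 0.9608^2)/(1 - 0.9608^10)
= 0.2332

0.2332


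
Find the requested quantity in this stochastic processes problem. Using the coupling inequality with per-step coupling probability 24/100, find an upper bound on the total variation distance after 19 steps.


TV distance bound <= (1-delta)^n
= (1 - 0.2400)^19
= 0.7600^19
= 0.0054

0.0054


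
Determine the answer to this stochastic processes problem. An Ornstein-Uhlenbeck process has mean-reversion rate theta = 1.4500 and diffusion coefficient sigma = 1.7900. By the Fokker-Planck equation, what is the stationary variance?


Stationary variance = sigma^2 / (2*theta)
= 1.7900^2 / (2*1.4500)
= 3.2041 / 2.9000
= 1.1049

1.1049


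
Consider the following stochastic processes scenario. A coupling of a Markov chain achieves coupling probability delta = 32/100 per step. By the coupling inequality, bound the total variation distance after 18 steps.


TV distance bound <= (1-delta)^n
= (1 - 0.3200)^18
= 0.6800^18
= 9.6641e-04

9.6641e-04


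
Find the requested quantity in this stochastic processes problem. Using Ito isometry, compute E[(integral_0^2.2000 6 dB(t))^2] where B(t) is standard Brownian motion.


By Ito isometry: E[(int f dB)^2] = int f^2 dt
= 6^2 * 2.2000
= 36 * 2.2000 = 79.2000

79.2000


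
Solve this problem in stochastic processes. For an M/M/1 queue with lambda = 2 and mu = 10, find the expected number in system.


rho = 2/10 = 0.2000
L = rho/(1-rho)
= 0.2000/0.8000
= 0.2500

0.2500


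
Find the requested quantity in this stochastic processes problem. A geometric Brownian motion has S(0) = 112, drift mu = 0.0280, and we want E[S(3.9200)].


E[S(t)] = S(0) * exp(mu * t)
= 112 * exp(0.0280 * 3.9200)
= 112 * 1.1160
= 124.9931

124.9931


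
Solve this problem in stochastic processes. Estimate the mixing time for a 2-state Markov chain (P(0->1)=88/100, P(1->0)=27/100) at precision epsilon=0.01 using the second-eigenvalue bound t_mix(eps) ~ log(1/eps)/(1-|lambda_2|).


lambda_2 = |1 - p01 - p10| = |1 - 0.8800 - 0.2700| = 0.1500
t_mix ~ log(1/eps)/(1 - |lambda_2|)
= log(100)/(1 - 0.1500) = 4.6052/0.8500
= 5.4178

5.4178


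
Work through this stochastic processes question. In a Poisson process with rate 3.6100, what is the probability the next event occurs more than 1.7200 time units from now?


P(X > t) = exp(-lambda * t)
= exp(-3.6100 * 1.7200)
= exp(-6.2092) = 0.0020

0.0020


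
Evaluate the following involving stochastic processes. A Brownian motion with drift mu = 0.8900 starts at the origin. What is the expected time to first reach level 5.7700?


Expected first passage time = a/mu
= 5.7700/0.8900
= 6.4831

6.4831


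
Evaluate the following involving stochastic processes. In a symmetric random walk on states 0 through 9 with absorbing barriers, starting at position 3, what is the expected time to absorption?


For symmetric RW on 0,...,N with absorbing barriers, E(i) = i*(N-i)
E(3) = 3 * 6 = 18

18


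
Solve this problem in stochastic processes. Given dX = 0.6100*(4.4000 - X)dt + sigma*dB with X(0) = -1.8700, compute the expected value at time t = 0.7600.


E[X(t)] = mu + (X(0) - mu)*exp(-theta*t)
= 4.4000 + (-1.8700 - 4.4000)*exp(-0.6100*0.7600)
= 4.4000 + -6.2700 * 0.6290
= 0.4561

0.4561


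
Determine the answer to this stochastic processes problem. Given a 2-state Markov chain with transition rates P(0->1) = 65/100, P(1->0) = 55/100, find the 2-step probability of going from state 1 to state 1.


Computing P^2 by matrix multiplication.
P = [[0.3500, 0.6500], [0.5500, 0.4500]]
After raising P to the power 2:
P^2(1,1) = 0.5600

0.5600


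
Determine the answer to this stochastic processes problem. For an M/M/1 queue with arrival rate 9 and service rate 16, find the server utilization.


rho = lambda/mu
= 9/16
= 0.5625

0.5625


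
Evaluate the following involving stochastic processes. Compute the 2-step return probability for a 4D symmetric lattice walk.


P(return in 2 steps) = P(reverse first step) = 1/(2d)
= 1/8
= 0.1250

0.1250


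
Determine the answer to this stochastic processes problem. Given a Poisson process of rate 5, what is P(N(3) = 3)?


P(N(t)=k) = (lambda*t)^k * exp(-lambda*t) / k!
lambda*t = 15
= 15^3 * exp(-15) / 3!
= 3375 * 3.0590e-07 / 6
= 1.7207e-04

1.7207e-04


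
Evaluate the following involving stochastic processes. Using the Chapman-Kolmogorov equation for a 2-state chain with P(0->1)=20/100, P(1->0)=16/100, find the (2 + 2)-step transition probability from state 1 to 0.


P^4 = P^2 * P^2
Computing via matrix multiplication of the transition matrix.
Entry (1,0) of P^4 = 0.3699

0.3699


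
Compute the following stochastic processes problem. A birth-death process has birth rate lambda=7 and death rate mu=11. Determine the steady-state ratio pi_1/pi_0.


For birth-death process, pi_n/pi_0 = (lambda/mu)^n
= (7/11)^1
= 0.6364

0.6364


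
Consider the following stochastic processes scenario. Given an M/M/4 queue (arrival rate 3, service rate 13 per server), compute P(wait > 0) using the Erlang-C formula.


a = lambda/mu = 0.2308
rho = a/c = 0.0577
Erlang-C formula applied:
C(c,a) = 9.9560e-05

9.9560e-05


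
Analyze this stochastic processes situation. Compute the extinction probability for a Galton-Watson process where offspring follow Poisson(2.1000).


Since mu = 2.1000 > 1, extinction prob q < 1.
Solve s = exp(mu*(s-1)) iteratively.
q = 0.1779

0.1779


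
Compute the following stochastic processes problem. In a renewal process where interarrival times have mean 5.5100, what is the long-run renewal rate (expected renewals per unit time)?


Long-run renewal rate = 1/E(X)
= 1/5.5100
= 0.1815

0.1815


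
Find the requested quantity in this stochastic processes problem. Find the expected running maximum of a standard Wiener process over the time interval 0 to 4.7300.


E(max B(s)) = sqrt(2t/pi)
= sqrt(2*4.7300/pi)
= sqrt(3.0112)
= 1.7353

1.7353


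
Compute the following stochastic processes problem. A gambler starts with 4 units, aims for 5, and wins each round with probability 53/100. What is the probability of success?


Gambler's ruin formula:
r = q/p = 0.4700/0.5300 = 0.8868
P(win) = (1 - r^i)/(1 - r^N)
= (1 - 0.8868^4)/(1 - 0.8868^5)
= 0.8450

0.8450


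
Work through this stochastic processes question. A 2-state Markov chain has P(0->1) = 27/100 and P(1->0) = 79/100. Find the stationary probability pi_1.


Stationary distribution: pi_0 = p10/(p01+p10), pi_1 = p01/(p01+p10)
p01 = 0.2700, p10 = 0.7900
pi_1 = 0.2547

0.2547


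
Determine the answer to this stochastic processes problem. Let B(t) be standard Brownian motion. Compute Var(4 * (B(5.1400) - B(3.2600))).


Var(alpha*(B(t)-B(s))) = alpha^2 * (t-s)
= 4^2 * (5.1400 - 3.2600)
= 16 * 1.8800
= 30.0800

30.0800


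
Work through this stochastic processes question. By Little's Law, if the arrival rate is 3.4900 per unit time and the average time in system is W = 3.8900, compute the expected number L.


Little's Law: L = lambda * W
= 3.4900 * 3.8900
= 13.5761

13.5761


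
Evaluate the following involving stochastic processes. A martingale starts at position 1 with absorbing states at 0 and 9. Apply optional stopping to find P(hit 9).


By optional stopping theorem: E(M at tau) = M(0) = 1
P(hit 9)*9 + P(hit 0)*0 = 1
P(hit 9) = (1 - 0)/(9 - 0) = 1/9 = 0.1111

0.1111


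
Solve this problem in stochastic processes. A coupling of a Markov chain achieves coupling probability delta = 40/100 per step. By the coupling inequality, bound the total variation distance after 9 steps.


TV distance bound <= (1-delta)^n
= (1 - 0.4000)^9
= 0.6000^9
= 0.0101

0.0101


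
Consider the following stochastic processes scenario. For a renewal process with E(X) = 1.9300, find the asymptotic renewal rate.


Long-run renewal rate = 1/E(X)
= 1/1.9300
= 0.5181

0.5181


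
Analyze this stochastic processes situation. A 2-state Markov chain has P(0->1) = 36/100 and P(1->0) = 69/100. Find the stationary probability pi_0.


Stationary distribution: pi_0 = p10/(p01+p10), pi_1 = p01/(p01+p10)
p01 = 0.3600, p10 = 0.6900
pi_0 = 0.6571

0.6571


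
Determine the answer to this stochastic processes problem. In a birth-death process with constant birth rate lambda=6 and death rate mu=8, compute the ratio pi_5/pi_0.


For birth-death process, pi_n/pi_0 = (lambda/mu)^n
= (6/8)^5
= 0.2373

0.2373


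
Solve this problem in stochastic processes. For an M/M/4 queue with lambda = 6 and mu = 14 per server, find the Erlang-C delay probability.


a = lambda/mu = 0.4286
rho = a/c = 0.1071
Erlang-C formula applied:
C(c,a) = 0.0010

0.0010


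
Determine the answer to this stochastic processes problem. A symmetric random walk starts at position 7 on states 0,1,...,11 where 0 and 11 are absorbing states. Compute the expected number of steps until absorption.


For symmetric RW on 0,...,N with absorbing barriers, E(i) = i*(N-i)
E(7) = 7 * 4 = 28

28


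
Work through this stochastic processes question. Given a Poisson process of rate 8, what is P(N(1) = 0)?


P(N(t)=k) = (lambda*t)^k * exp(-lambda*t) / k!
lambda*t = 8
= 8^0 * exp(-8) / 0!
= 1 * 3.3546e-04 / 1
= 3.3546e-04

3.3546e-04


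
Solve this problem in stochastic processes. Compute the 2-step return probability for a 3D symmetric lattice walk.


P(return in 2 steps) = P(reverse first step) = 1/(2d)
= 1/6
= 0.1667

0.1667


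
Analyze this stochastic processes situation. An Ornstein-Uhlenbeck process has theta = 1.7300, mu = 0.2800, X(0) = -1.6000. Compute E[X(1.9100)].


E[X(t)] = mu + (X(0) - mu)*exp(-theta*t)
= 0.2800 + (-1.6000 - 0.2800)*exp(-1.7300*1.9100)
= 0.2800 + -1.8800 * 0.0367
= 0.2110

0.2110


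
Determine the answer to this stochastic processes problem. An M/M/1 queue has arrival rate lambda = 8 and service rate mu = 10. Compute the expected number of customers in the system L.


rho = 8/10 = 0.8000
L = rho/(1-rho)
= 0.8000/0.2000
= 4.0000

4.0000


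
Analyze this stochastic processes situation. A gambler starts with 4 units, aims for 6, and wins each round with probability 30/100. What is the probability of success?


Gambler's ruin formula:
r = q/p = 0.7000/0.3000 = 2.3333
P(win) = (1 - r^i)/(1 - r^N)
= (1 - 2.3333^4)/(1 - 2.3333^6)
= 0.1786

0.1786


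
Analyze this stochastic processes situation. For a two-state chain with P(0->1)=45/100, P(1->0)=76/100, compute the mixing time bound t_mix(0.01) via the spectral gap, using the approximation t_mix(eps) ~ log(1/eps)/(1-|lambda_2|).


lambda_2 = |1 - p01 - p10| = |1 - 0.4500 - 0.7600| = 0.2100
t_mix ~ log(1/eps)/(1 - |lambda_2|)
= log(100)/(1 - 0.2100) = 4.6052/0.7900
= 5.8293

5.8293


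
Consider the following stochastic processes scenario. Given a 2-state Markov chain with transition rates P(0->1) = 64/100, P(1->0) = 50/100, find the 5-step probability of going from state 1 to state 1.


Computing P^5 by matrix multiplication.
P = [[0.3600, 0.6400], [0.5000, 0.5000]]
After raising P to the power 5:
P^5(1,1) = 0.5614

0.5614


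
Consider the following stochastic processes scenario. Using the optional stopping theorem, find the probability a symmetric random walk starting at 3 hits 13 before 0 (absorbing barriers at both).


By optional stopping theorem: E(M at tau) = M(0) = 3
P(hit 13)*13 + P(hit 0)*0 = 3
P(hit 13) = (3 - 0)/(13 - 0) = 3/13 = 0.2308

0.2308


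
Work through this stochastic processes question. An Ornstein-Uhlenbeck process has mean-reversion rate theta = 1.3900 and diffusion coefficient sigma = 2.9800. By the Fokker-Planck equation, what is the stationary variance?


Stationary variance = sigma^2 / (2*theta)
= 2.9800^2 / (2*1.3900)
= 8.8804 / 2.7800
= 3.1944

3.1944


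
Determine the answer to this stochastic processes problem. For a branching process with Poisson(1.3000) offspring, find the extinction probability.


Since mu = 1.3000 > 1, extinction prob q < 1.
Solve s = exp(mu*(s-1)) iteratively.
q = 0.5770

0.5770


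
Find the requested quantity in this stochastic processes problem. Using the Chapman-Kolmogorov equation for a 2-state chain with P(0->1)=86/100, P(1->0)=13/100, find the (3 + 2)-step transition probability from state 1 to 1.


P^5 = P^3 * P^2
Computing via matrix multiplication of the transition matrix.
Entry (1,1) of P^5 = 0.8687

0.8687


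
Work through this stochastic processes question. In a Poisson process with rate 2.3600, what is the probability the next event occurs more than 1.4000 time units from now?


P(X > t) = exp(-lambda * t)
= exp(-2.3600 * 1.4000)
= exp(-3.3040) = 0.0367

0.0367


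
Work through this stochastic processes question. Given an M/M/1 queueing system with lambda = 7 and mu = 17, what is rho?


rho = lambda/mu
= 7/17
= 0.4118

0.4118


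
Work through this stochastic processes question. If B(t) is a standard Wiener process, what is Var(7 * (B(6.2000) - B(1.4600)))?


Var(alpha*(B(t)-B(s))) = alpha^2 * (t-s)
= 7^2 * (6.2000 - 1.4600)
= 49 * 4.7400
= 232.2600

232.2600


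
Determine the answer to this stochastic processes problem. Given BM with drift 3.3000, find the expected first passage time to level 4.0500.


Expected first passage time = a/mu
= 4.0500/3.3000
= 1.2273

1.2273


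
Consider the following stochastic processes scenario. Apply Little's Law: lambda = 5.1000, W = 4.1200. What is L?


Little's Law: L = lambda * W
= 5.1000 * 4.1200
= 21.0120

21.0120


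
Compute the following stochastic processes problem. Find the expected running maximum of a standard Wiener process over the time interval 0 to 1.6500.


E(max B(s)) = sqrt(2t/pi)
= sqrt(2*1.6500/pi)
= sqrt(1.0504)
= 1.0249

1.0249


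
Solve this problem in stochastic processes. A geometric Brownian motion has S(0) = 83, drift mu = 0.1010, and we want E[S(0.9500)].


E[S(t)] = S(0) * exp(mu * t)
= 83 * exp(0.1010 * 0.9500)
= 83 * 1.1007
= 91.3584

91.3584


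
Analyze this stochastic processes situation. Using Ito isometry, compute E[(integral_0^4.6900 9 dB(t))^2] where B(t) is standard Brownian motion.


By Ito isometry: E[(int f dB)^2] = int f^2 dt
= 9^2 * 4.6900
= 81 * 4.6900 = 379.8900

379.8900


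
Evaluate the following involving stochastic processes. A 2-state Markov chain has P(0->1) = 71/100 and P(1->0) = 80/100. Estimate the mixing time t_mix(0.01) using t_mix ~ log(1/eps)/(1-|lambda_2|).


lambda_2 = |1 - p01 - p10| = |1 - 0.7100 - 0.8000| = 0.5100
t_mix ~ log(1/eps)/(1 - |lambda_2|)
= log(100)/(1 - 0.5100) = 4.6052/0.4900
= 9.3983

9.3983


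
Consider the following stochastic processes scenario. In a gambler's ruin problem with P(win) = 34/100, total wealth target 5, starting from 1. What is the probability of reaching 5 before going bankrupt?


Gambler's ruin formula:
r = q/p = 0.6600/0.3400 = 1.9412
P(win) = (1 - r^i)/(1 - r^N)
= (1 - 1.9412^1)/(1 - 1.9412^5)
= 0.0354

0.0354


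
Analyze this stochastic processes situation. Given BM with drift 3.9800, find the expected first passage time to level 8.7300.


Expected first passage time = a/mu
= 8.7300/3.9800
= 2.1935

2.1935


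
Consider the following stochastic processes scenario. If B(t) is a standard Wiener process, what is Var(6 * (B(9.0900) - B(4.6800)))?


Var(alpha*(B(t)-B(s))) = alpha^2 * (t-s)
= 6^2 * (9.0900 - 4.6800)
= 36 * 4.4100
= 158.7600

158.7600


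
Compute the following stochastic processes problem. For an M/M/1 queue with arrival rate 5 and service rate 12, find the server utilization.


rho = lambda/mu
= 5/12
= 0.4167

0.4167


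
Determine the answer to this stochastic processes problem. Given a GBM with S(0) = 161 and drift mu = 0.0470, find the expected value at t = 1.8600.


E[S(t)] = S(0) * exp(mu * t)
= 161 * exp(0.0470 * 1.8600)
= 161 * 1.0914
= 175.7081

175.7081


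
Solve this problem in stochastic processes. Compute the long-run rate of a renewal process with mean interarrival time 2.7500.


Long-run renewal rate = 1/E(X)
= 1/2.7500
= 0.3636

0.3636


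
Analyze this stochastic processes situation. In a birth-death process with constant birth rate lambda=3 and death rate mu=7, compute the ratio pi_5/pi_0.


For birth-death process, pi_n/pi_0 = (lambda/mu)^n
= (3/7)^5
= 0.0145

0.0145


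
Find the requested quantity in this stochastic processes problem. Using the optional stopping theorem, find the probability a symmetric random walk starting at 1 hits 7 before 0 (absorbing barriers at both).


By optional stopping theorem: E(M at tau) = M(0) = 1
P(hit 7)*7 + P(hit 0)*0 = 1
P(hit 7) = (1 - 0)/(7 - 0) = 1/7 = 0.1429

0.1429


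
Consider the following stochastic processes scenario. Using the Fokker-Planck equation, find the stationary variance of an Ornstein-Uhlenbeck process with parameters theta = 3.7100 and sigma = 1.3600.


Stationary variance = sigma^2 / (2*theta)
= 1.3600^2 / (2*3.7100)
= 1.8496 / 7.4200
= 0.2493

0.2493


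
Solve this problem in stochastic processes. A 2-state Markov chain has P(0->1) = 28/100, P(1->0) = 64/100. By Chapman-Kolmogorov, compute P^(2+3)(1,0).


P^5 = P^2 * P^3
Computing via matrix multiplication of the transition matrix.
Entry (1,0) of P^5 = 0.6956

0.6956


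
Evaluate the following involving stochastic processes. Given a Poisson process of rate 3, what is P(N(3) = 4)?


P(N(t)=k) = (lambda*t)^k * exp(-lambda*t) / k!
lambda*t = 9
= 9^4 * exp(-9) / 4!
= 6561 * 1.2341e-04 / 24
= 0.0337

0.0337


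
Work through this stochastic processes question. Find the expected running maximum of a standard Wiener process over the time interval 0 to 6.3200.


E(max B(s)) = sqrt(2t/pi)
= sqrt(2*6.3200/pi)
= sqrt(4.0234)
= 2.0059

2.0059


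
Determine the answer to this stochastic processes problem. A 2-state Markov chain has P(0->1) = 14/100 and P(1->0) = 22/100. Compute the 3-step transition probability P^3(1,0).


Computing P^3 by matrix multiplication.
P = [[0.8600, 0.1400], [0.2200, 0.7800]]
After raising P to the power 3:
P^3(1,0) = 0.4509

0.4509


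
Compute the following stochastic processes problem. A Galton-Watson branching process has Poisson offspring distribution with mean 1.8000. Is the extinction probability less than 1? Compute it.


Since mu = 1.8000 > 1, extinction prob q < 1.
Solve s = exp(mu*(s-1)) iteratively.
q = 0.2676

0.2676


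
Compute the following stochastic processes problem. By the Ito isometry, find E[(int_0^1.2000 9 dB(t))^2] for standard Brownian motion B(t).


By Ito isometry: E[(int f dB)^2] = int f^2 dt
= 9^2 * 1.2000
= 81 * 1.2000 = 97.2000

97.2000


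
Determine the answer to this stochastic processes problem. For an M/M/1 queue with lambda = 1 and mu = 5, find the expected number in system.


rho = 1/5 = 0.2000
L = rho/(1-rho)
= 0.2000/0.8000
= 0.2500

0.2500


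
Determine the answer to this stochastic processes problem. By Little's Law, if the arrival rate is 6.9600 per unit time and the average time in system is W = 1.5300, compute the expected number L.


Little's Law: L = lambda * W
= 6.9600 * 1.5300
= 10.6488

10.6488


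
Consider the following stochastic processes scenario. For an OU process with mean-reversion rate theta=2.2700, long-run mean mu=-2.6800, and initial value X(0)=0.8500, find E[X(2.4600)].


E[X(t)] = mu + (X(0) - mu)*exp(-theta*t)
= -2.6800 + (0.8500 - -2.6800)*exp(-2.2700*2.4600)
= -2.6800 + 3.5300 * 0.0038
= -2.6667

-2.6667


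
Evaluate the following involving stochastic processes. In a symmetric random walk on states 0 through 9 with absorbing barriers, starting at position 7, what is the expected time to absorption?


For symmetric RW on 0,...,N with absorbing barriers, E(i) = i*(N-i)
E(7) = 7 * 2 = 14

14


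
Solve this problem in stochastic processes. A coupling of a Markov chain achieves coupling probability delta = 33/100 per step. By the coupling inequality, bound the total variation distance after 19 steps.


TV distance bound <= (1-delta)^n
= (1 - 0.3300)^19
= 0.6700^19
= 4.9593e-04

4.9593e-04


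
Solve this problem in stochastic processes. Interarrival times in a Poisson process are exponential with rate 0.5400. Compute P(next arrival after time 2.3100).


P(X > t) = exp(-lambda * t)
= exp(-0.5400 * 2.3100)
= exp(-1.2474) = 0.2873

0.2873


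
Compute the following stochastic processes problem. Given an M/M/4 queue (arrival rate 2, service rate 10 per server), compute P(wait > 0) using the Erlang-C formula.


a = lambda/mu = 0.2000
rho = a/c = 0.0500
Erlang-C formula applied:
C(c,a) = 5.7455e-05

5.7455e-05


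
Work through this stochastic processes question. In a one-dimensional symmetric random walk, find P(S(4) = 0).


P(S(4) = 0) = C(4,2) / 4^2
= 6 / 16
= 0.3750

0.3750


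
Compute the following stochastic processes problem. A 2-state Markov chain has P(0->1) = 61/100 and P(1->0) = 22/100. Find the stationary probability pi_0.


Stationary distribution: pi_0 = p10/(p01+p10), pi_1 = p01/(p01+p10)
p01 = 0.6100, p10 = 0.2200
pi_0 = 0.2651

0.2651


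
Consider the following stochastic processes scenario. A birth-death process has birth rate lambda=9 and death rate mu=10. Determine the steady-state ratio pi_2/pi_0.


For birth-death process, pi_n/pi_0 = (lambda/mu)^n
= (9/10)^2
= 0.8100

0.8100


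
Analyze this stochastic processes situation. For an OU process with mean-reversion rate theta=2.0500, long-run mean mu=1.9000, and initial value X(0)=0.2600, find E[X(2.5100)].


E[X(t)] = mu + (X(0) - mu)*exp(-theta*t)
= 1.9000 + (0.2600 - 1.9000)*exp(-2.0500*2.5100)
= 1.9000 + -1.6400 * 0.0058
= 1.8904

1.8904


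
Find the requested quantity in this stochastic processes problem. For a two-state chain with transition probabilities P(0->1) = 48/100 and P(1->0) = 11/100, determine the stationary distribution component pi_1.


Stationary distribution: pi_0 = p10/(p01+p10), pi_1 = p01/(p01+p10)
p01 = 0.4800, p10 = 0.1100
pi_1 = 0.8136

0.8136


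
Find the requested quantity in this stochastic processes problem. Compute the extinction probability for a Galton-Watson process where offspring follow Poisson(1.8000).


Since mu = 1.8000 > 1, extinction prob q < 1.
Solve s = exp(mu*(s-1)) iteratively.
q = 0.2676

0.2676


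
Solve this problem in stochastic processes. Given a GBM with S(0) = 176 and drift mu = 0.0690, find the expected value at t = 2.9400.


E[S(t)] = S(0) * exp(mu * t)
= 176 * exp(0.0690 * 2.9400)
= 176 * 1.2249
= 215.5826

215.5826


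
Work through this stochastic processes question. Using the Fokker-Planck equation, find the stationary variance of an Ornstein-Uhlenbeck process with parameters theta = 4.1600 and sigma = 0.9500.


Stationary variance = sigma^2 / (2*theta)
= 0.9500^2 / (2*4.1600)
= 0.9025 / 8.3200
= 0.1085

0.1085


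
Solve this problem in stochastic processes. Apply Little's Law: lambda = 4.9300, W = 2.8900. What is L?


Little's Law: L = lambda * W
= 4.9300 * 2.8900
= 14.2477

14.2477


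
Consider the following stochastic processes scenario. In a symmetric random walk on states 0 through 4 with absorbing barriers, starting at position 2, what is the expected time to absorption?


For symmetric RW on 0,...,N with absorbing barriers, E(i) = i*(N-i)
E(2) = 2 * 2 = 4

4


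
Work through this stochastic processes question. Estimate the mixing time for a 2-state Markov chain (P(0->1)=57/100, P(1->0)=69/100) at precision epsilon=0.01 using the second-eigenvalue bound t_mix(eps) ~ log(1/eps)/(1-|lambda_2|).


lambda_2 = |1 - p01 - p10| = |1 - 0.5700 - 0.6900| = 0.2600
t_mix ~ log(1/eps)/(1 - |lambda_2|)
= log(100)/(1 - 0.2600) = 4.6052/0.7400
= 6.2232

6.2232


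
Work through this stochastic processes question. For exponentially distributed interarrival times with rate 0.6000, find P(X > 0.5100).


P(X > t) = exp(-lambda * t)
= exp(-0.6000 * 0.5100)
= exp(-0.3060) = 0.7364

0.7364


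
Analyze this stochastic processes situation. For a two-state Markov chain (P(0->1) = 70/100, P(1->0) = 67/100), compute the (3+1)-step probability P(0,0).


P^4 = P^3 * P^1
Computing via matrix multiplication of the transition matrix.
Entry (0,0) of P^4 = 0.4986

0.4986


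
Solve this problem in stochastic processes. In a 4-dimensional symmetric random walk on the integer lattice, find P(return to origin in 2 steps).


P(return in 2 steps) = P(reverse first step) = 1/(2d)
= 1/8
= 0.1250

0.1250


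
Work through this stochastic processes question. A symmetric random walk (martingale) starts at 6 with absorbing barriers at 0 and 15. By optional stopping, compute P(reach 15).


By optional stopping theorem: E(M at tau) = M(0) = 6
P(hit 15)*15 + P(hit 0)*0 = 6
P(hit 15) = (6 - 0)/(15 - 0) = 2/5 = 0.4000

0.4000


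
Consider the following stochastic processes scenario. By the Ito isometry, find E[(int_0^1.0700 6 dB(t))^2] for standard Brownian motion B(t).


By Ito isometry: E[(int f dB)^2] = int f^2 dt
= 6^2 * 1.0700
= 36 * 1.0700 = 38.5200

38.5200


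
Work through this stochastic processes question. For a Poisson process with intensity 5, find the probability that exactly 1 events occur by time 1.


P(N(t)=k) = (lambda*t)^k * exp(-lambda*t) / k!
lambda*t = 5
= 5^1 * exp(-5) / 1!
= 5 * 0.0067 / 1
= 0.0337

0.0337


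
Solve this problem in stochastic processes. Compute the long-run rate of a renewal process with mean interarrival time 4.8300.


Long-run renewal rate = 1/E(X)
= 1/4.8300
= 0.2070

0.2070


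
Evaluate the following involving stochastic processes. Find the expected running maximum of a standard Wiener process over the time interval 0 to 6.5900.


E(max B(s)) = sqrt(2t/pi)
= sqrt(2*6.5900/pi)
= sqrt(4.1953)
= 2.0482

2.0482


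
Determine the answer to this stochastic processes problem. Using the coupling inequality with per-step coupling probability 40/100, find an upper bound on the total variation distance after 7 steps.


TV distance bound <= (1-delta)^n
= (1 - 0.4000)^7
= 0.6000^7
= 0.0280

0.0280


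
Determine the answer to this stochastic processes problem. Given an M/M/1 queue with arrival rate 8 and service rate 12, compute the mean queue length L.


rho = 8/12 = 0.6667
L = rho/(1-rho)
= 0.6667/0.3333
= 2.0000

2.0000


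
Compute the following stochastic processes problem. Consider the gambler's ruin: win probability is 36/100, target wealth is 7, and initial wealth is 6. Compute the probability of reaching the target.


Gambler's ruin formula:
r = q/p = 0.6400/0.3600 = 1.7778
P(win) = (1 - r^i)/(1 - r^N)
= (1 - 1.7778^6)/(1 - 1.7778^7)
= 0.5546

0.5546


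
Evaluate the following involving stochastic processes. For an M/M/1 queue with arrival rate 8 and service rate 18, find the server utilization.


rho = lambda/mu
= 8/18
= 0.4444

0.4444


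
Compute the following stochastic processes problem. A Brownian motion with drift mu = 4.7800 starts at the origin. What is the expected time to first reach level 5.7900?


Expected first passage time = a/mu
= 5.7900/4.7800
= 1.2113

1.2113


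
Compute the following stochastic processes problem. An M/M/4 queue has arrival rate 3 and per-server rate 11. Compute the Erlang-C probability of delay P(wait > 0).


a = lambda/mu = 0.2727
rho = a/c = 0.0682
Erlang-C formula applied:
C(c,a) = 1.8833e-04

1.8833e-04


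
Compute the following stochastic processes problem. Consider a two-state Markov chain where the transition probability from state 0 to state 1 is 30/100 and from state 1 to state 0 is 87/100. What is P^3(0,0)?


Computing P^3 by matrix multiplication.
P = [[0.7000, 0.3000], [0.8700, 0.1300]]
After raising P to the power 3:
P^3(0,0) = 0.7423

0.7423


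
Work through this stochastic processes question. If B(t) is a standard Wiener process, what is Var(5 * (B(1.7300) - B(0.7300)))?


Var(alpha*(B(t)-B(s))) = alpha^2 * (t-s)
= 5^2 * (1.7300 - 0.7300)
= 25 * 1.0000
= 25.0000

25.0000


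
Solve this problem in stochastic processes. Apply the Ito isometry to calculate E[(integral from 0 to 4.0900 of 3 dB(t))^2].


By Ito isometry: E[(int f dB)^2] = int f^2 dt
= 3^2 * 4.0900
= 9 * 4.0900 = 36.8100

36.8100


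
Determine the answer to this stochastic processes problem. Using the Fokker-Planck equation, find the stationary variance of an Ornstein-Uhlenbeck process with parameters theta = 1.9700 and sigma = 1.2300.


Stationary variance = sigma^2 / (2*theta)
= 1.2300^2 / (2*1.9700)
= 1.5129 / 3.9400
= 0.3840

0.3840


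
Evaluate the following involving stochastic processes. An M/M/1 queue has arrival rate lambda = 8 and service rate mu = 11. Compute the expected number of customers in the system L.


rho = 8/11 = 0.7273
L = rho/(1-rho)
= 0.7273/0.2727
= 2.6667

2.6667


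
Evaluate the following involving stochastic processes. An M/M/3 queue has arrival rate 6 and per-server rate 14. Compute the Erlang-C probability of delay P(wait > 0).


a = lambda/mu = 0.4286
rho = a/c = 0.1429
Erlang-C formula applied:
C(c,a) = 0.0100

0.0100


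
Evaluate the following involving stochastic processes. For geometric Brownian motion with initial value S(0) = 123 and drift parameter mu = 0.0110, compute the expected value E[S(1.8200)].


E[S(t)] = S(0) * exp(mu * t)
= 123 * exp(0.0110 * 1.8200)
= 123 * 1.0202
= 125.4873

125.4873


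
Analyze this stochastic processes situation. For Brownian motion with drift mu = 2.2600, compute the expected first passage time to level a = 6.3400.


Expected first passage time = a/mu
= 6.3400/2.2600
= 2.8053

2.8053
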